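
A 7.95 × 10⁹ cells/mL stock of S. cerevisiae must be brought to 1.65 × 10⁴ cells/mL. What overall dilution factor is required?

Factor = C₀/C_target = 7.95 × 10⁹ cells/mL / 1.65 × 10⁴ cells/mL = 4.82 × 10⁵.

4.82 × 10⁵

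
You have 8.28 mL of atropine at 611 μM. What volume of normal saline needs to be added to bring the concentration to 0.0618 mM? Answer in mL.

73.6 mL

0.0618 mM = 61.8 μM.
V₂ = C₁V₁/C₂ = 611 × 8.28 / 61.8 = 81.9 mL.
Diluent to add = V₂ − V₁ = 81.9 − 8.28 = 73.6 mL.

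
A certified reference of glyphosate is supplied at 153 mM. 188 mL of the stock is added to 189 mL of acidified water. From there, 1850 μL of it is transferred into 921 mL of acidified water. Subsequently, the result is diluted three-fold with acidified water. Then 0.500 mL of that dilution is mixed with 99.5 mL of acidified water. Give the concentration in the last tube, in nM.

255 nM

Overall dilution factor = 2.005 × 498.8 × 3 × 200 = 6.00 × 10⁵.
153 mM / 6.00 × 10⁵ = 2.55 × 10⁻⁴ mM = 255 nM.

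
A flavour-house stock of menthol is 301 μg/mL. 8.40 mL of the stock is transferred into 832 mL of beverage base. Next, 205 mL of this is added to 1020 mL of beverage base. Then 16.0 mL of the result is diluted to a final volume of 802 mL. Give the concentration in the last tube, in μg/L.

Overall dilution factor = 100.0 × 5.976 × 50.12 = 3.00 × 10⁴.
301 μg/mL / 3.00 × 10⁴ = 0.0100 μg/mL = 10.0 μg/L.

10.0 μg/L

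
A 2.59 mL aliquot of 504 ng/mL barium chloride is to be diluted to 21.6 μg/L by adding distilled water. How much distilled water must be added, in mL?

21.6 μg/L = 21.6 ng/mL.
V₂ = C₁V₁/C₂ = 504 × 2.59 / 21.6 = 60.4 mL.
Diluent to add = V₂ − V₁ = 60.4 − 2.59 = 57.8 mL.

57.8 mL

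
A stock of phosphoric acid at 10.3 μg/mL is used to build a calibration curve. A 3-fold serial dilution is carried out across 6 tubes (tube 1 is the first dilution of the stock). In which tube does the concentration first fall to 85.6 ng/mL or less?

Tube n has concentration 10.3 μg/mL / 3ⁿ.
Need 3ⁿ ≥ 10.3 μg/mL / 85.6 ng/mL = 120, so n ≥ 4.36.
First such tube: n = 5.

tube 5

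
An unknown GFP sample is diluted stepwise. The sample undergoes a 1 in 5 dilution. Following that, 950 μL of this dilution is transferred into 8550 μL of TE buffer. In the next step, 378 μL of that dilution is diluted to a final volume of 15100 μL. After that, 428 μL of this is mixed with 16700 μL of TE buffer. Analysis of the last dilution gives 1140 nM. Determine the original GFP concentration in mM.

91.1 mM

Overall dilution factor = 5 × 10 × 39.95 × 40.02 = 7.99 × 10⁴.
Original = 1140 nM × 7.99 × 10⁴ = 9.11 × 10⁷ nM = 91.1 mM.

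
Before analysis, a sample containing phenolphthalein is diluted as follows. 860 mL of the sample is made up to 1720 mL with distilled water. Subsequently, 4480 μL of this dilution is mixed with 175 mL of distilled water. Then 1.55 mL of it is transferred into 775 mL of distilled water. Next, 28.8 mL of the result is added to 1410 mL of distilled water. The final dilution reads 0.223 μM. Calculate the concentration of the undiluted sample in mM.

Overall dilution factor = 2 × 40.06 × 501 × 49.96 = 2.01 × 10⁶.
Original = 0.223 μM × 2.01 × 10⁶ = 4.47 × 10⁵ μM = 447 mM.

447 mM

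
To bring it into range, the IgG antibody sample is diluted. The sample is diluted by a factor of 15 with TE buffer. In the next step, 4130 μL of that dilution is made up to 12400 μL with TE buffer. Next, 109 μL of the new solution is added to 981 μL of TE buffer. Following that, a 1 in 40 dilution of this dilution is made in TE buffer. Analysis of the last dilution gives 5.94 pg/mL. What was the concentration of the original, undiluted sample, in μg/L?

107 μg/L

Overall dilution factor = 15 × 3.002 × 10 × 40 = 1.80 × 10⁴.
Original = 5.94 pg/mL × 1.80 × 10⁴ = 1.07 × 10⁵ pg/mL = 107 μg/L.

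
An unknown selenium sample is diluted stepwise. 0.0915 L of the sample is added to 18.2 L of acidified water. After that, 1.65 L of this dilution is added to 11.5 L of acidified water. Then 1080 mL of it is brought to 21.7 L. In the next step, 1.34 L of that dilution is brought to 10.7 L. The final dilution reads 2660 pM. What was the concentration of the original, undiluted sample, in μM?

680 μM

Overall dilution factor = 199.9 × 7.970 × 20.09 × 7.985 = 2.56 × 10⁵.
Original = 2660 pM × 2.56 × 10⁵ = 6.80 × 10⁸ pM = 680 μM.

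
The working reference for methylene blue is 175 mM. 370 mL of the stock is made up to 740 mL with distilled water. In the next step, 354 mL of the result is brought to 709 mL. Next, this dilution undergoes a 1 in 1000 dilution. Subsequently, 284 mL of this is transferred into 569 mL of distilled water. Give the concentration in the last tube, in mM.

0.0145 mM

Overall dilution factor = 2 × 2.003 × 1000 × 3.004 = 1.20 × 10⁴.
175 mM / 1.20 × 10⁴ = 0.0145 mM.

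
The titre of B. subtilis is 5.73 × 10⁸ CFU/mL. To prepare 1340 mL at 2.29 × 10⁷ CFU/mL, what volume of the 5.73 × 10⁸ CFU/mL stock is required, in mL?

V₁ = C₂V₂/C₁ = 2.29 × 10⁷ × 1340 / 5.73 × 10⁸ = 53.6 mL.

53.6 mL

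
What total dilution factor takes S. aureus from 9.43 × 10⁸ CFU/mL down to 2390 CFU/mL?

Factor = C₀/C_target = 9.43 × 10⁸ CFU/mL / 2390 CFU/mL = 3.95 × 10⁵.

3.95 × 10⁵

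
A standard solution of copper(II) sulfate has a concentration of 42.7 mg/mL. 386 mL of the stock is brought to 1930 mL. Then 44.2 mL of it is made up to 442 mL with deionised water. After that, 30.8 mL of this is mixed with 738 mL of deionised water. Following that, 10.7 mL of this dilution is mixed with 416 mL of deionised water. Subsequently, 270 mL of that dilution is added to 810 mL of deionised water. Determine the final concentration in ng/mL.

Overall dilution factor = 5 × 10 × 24.96 × 39.88 × 4 = 1.99 × 10⁵.
42.7 mg/mL / 1.99 × 10⁵ = 2.14 × 10⁻⁴ mg/mL = 214 ng/mL.

214 ng/mL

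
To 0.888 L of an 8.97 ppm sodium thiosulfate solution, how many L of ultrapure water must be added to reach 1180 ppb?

5.86 L

1180 ppb = 1.18 ppm.
V₂ = C₁V₁/C₂ = 8.97 × 0.888 / 1.18 = 6.75 L.
Diluent to add = V₂ − V₁ = 6.75 − 0.888 = 5.86 L.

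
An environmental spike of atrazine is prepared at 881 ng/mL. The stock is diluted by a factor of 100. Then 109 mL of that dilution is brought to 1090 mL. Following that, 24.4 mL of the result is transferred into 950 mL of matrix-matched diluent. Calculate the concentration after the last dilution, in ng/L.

22.1 ng/L

Overall dilution factor = 100 × 10 × 39.93 = 3.99 × 10⁴.
881 ng/mL / 3.99 × 10⁴ = 0.0221 ng/mL = 22.1 ng/L.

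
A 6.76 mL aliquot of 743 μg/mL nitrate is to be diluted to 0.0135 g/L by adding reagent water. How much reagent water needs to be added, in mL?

0.0135 g/L = 13.5 μg/mL.
V₂ = C₁V₁/C₂ = 743 × 6.76 / 13.5 = 372 mL.
Diluent to add = V₂ − V₁ = 372 − 6.76 = 365 mL.

365 mL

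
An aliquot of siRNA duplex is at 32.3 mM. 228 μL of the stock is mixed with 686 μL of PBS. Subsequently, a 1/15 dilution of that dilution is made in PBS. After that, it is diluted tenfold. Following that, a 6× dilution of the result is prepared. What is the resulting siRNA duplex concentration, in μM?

8.95 μM

Overall dilution factor = 4.009 × 15 × 10 × 6 = 3608.
32.3 mM / 3608 = 8.95 × 10⁻³ mM = 8.95 μM.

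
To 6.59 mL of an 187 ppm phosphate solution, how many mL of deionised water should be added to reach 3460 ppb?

3460 ppb = 3.46 ppm.
V₂ = C₁V₁/C₂ = 187 × 6.59 / 3.46 = 356 mL.
Diluent to add = V₂ − V₁ = 356 − 6.59 = 350 mL.

350 mL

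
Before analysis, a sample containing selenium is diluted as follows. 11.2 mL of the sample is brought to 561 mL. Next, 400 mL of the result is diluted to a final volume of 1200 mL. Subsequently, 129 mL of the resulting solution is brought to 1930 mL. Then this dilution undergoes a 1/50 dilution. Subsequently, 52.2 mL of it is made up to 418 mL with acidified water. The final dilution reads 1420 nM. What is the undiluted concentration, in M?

1.28 M

Overall dilution factor = 50.09 × 3 × 14.96 × 50 × 8.008 = 9.00 × 10⁵.
Original = 1420 nM × 9.00 × 10⁵ = 1.28 × 10⁹ nM = 1.28 M.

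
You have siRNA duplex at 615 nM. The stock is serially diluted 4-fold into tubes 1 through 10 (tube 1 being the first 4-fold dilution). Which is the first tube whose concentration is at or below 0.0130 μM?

Tube n has concentration 615 nM / 4ⁿ.
Need 4ⁿ ≥ 615 nM / 0.0130 μM = 47.3, so n ≥ 2.78.
First such tube: n = 3.

tube 3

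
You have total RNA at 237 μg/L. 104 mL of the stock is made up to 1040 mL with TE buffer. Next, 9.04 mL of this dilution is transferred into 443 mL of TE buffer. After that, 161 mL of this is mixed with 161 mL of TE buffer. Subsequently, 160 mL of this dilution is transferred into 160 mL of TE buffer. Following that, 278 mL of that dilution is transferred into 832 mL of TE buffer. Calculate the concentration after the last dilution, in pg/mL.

Overall dilution factor = 10 × 50.00 × 2 × 2 × 3.993 = 7986.
237 μg/L / 7986 = 0.0297 μg/L = 29.7 pg/mL.

29.7 pg/mL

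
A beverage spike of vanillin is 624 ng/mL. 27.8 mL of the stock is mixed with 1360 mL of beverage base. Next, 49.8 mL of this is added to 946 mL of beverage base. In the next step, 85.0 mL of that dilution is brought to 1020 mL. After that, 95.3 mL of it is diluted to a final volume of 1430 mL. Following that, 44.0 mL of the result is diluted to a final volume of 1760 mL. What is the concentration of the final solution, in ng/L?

Overall dilution factor = 49.92 × 20.00 × 12 × 15.01 × 40 = 7.19 × 10⁶.
624 ng/mL / 7.19 × 10⁶ = 8.68 × 10⁻⁵ ng/mL = 0.0868 ng/L.

0.0868 ng/L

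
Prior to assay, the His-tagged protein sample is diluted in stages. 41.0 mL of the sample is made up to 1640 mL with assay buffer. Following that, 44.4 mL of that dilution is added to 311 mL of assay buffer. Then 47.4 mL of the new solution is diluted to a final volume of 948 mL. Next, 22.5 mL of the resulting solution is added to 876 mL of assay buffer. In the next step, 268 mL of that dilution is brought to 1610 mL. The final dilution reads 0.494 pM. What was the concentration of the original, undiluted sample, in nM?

759 nM

Overall dilution factor = 40 × 8.005 × 20 × 39.93 × 6.007 = 1.54 × 10⁶.
Original = 0.494 pM × 1.54 × 10⁶ = 7.59 × 10⁵ pM = 759 nM.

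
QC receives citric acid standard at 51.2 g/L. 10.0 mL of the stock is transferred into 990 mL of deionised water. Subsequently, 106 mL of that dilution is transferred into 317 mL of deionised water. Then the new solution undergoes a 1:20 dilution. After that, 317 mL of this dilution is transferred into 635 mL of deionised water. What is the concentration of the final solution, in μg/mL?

2.14 μg/mL

Overall dilution factor = 100 × 3.991 × 20 × 3.003 = 2.40 × 10⁴.
51.2 g/L / 2.40 × 10⁴ = 2.14 × 10⁻³ g/L = 2.14 μg/mL.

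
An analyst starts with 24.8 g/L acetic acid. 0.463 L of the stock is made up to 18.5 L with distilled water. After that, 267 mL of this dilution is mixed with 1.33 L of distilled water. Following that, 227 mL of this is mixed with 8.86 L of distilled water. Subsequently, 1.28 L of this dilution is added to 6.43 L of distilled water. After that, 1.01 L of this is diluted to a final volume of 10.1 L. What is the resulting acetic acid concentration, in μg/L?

43.0 μg/L

Overall dilution factor = 39.96 × 5.981 × 40.03 × 6.023 × 10 = 5.76 × 10⁵.
24.8 g/L / 5.76 × 10⁵ = 4.30 × 10⁻⁵ g/L = 43.0 μg/L.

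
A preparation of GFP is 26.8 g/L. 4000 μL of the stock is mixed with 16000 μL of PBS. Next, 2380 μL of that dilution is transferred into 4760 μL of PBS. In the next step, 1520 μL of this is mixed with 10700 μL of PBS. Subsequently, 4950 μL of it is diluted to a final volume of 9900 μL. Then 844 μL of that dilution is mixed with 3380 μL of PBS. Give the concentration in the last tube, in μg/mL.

22.2 μg/mL

Overall dilution factor = 5 × 3 × 8.039 × 2 × 5.005 = 1207.
26.8 g/L / 1207 = 0.0222 g/L = 22.2 μg/mL.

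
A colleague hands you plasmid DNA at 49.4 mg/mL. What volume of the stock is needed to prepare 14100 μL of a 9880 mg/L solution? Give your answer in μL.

9880 mg/L = 9.88 mg/mL.
V₁ = C₂V₂/C₁ = 9.88 × 14100 / 49.4 = 2820 μL.

2820 μL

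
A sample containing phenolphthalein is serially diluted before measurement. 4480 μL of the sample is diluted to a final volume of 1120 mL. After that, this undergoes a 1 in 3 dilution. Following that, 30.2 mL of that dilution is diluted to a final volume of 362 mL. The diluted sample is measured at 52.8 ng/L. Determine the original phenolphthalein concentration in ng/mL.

475 ng/mL

Overall dilution factor = 250 × 3 × 11.99 = 8990.
Original = 52.8 ng/L × 8990 = 4.75 × 10⁵ ng/L = 475 ng/mL.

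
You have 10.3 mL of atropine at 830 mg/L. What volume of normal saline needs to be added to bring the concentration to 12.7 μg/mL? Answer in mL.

663 mL

12.7 μg/mL = 12.7 mg/L.
V₂ = C₁V₁/C₂ = 830 × 10.3 / 12.7 = 673 mL.
Diluent to add = V₂ − V₁ = 673 − 10.3 = 663 mL.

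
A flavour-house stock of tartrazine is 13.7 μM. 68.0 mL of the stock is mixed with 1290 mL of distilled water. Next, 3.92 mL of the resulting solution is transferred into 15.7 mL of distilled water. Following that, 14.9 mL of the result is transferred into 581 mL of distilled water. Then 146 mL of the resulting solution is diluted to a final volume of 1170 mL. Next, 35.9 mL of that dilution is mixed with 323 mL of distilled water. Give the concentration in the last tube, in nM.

Overall dilution factor = 19.97 × 5.005 × 39.99 × 8.014 × 9.997 = 3.20 × 10⁵.
13.7 μM / 3.20 × 10⁵ = 4.28 × 10⁻⁵ μM = 0.0428 nM.

0.0428 nM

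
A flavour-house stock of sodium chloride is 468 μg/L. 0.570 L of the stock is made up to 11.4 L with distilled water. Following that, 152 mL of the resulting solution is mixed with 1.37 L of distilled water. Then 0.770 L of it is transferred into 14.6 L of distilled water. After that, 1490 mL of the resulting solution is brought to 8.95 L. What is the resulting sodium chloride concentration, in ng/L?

19.5 ng/L

Overall dilution factor = 20 × 10.01 × 19.96 × 6.007 = 2.40 × 10⁴.
468 μg/L / 2.40 × 10⁴ = 0.0195 μg/L = 19.5 ng/L.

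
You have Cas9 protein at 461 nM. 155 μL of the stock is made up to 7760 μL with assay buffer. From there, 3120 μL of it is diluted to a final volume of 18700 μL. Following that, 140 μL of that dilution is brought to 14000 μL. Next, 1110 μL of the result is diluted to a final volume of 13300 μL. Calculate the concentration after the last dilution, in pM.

1.28 pM

Overall dilution factor = 50.06 × 5.994 × 100 × 11.98 = 3.60 × 10⁵.
461 nM / 3.60 × 10⁵ = 1.28 × 10⁻³ nM = 1.28 pM.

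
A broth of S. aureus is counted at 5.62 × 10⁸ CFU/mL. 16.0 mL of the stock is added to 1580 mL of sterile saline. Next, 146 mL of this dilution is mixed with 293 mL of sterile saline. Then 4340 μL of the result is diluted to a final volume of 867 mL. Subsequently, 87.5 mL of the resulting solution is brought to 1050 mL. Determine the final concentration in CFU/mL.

Overall dilution factor = 99.75 × 3.007 × 199.8 × 12 = 7.19 × 10⁵.
5.62 × 10⁸ CFU/mL / 7.19 × 10⁵ = 782 CFU/mL.

782 CFU/mL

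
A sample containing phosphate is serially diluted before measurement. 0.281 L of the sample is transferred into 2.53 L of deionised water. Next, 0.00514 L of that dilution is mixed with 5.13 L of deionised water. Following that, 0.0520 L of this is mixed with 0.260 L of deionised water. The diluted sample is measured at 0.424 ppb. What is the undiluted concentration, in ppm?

25.4 ppm

Overall dilution factor = 10.00 × 999.1 × 6 = 6.00 × 10⁴.
Original = 0.424 ppb × 6.00 × 10⁴ = 2.54 × 10⁴ ppb = 25.4 ppm.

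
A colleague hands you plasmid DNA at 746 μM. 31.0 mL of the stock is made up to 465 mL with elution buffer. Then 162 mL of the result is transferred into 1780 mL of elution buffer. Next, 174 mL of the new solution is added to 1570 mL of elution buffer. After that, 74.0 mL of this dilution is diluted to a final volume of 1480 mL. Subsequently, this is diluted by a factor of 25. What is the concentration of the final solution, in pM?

Overall dilution factor = 15 × 11.99 × 10.02 × 20 × 25 = 9.01 × 10⁵.
746 μM / 9.01 × 10⁵ = 8.28 × 10⁻⁴ μM = 828 pM.

828 pM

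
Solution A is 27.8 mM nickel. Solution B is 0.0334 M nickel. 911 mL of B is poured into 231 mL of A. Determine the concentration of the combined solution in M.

0.0323 M

C_B = 0.0334 M = 33.4 mM.
C_mix = (C_A·V_A + C_B·V_B)/(V_A + V_B) = (27.8×231 + 33.4×911) / 1142 = 32.3 mM = 0.0323 M.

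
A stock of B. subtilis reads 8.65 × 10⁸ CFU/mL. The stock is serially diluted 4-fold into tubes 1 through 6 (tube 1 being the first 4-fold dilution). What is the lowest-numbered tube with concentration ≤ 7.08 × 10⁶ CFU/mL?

Tube n has concentration 8.65 × 10⁸ CFU/mL / 4ⁿ.
Need 4ⁿ ≥ 8.65 × 10⁸ CFU/mL / 7.08 × 10⁶ CFU/mL = 122, so n ≥ 3.47.
First such tube: n = 4.

tube 4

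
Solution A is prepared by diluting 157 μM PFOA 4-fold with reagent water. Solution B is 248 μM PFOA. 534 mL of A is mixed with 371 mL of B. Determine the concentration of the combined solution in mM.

0.125 mM

C_A = 157 μM / 4 = 39.2 μM.
C_mix = (C_A·V_A + C_B·V_B)/(V_A + V_B) = (39.2×534 + 248×371) / 905.0 = 125 μM = 0.125 mM.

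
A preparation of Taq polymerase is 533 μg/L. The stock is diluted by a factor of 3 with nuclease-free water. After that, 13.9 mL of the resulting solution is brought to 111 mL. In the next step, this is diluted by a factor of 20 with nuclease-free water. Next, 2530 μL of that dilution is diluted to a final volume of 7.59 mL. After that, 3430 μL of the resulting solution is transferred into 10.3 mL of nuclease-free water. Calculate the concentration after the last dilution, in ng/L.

92.6 ng/L

Overall dilution factor = 3 × 7.986 × 20 × 3 × 4.003 = 5754.
533 μg/L / 5754 = 0.0926 μg/L = 92.6 ng/L.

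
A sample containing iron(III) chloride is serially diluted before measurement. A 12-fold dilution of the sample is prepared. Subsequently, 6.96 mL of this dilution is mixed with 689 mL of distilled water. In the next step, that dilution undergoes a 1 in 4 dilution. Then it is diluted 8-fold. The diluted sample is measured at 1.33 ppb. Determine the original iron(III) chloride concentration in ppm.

51.1 ppm

Overall dilution factor = 12 × 99.99 × 4 × 8 = 3.84 × 10⁴.
Original = 1.33 ppb × 3.84 × 10⁴ = 5.11 × 10⁴ ppb = 51.1 ppm.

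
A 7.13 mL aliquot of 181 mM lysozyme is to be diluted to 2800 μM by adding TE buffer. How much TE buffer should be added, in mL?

454 mL

2800 μM = 2.80 mM.
V₂ = C₁V₁/C₂ = 181 × 7.13 / 2.80 = 461 mL.
Diluent to add = V₂ − V₁ = 461 − 7.13 = 454 mL.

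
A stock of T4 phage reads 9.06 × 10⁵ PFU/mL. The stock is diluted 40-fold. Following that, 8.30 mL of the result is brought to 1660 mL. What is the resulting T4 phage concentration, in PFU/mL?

Overall dilution factor = 40 × 200 = 8000.
9.06 × 10⁵ PFU/mL / 8000 = 113 PFU/mL.

113 PFU/mL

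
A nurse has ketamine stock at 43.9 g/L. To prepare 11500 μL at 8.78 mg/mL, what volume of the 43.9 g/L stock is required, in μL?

8.78 mg/mL = 8.78 g/L.
V₁ = C₂V₂/C₁ = 8.78 × 11500 / 43.9 = 2300 μL.

2300 μL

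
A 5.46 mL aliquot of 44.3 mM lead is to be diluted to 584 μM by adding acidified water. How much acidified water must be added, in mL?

409 mL

584 μM = 0.584 mM.
V₂ = C₁V₁/C₂ = 44.3 × 5.46 / 0.584 = 414 mL.
Diluent to add = V₂ − V₁ = 414 − 5.46 = 409 mL.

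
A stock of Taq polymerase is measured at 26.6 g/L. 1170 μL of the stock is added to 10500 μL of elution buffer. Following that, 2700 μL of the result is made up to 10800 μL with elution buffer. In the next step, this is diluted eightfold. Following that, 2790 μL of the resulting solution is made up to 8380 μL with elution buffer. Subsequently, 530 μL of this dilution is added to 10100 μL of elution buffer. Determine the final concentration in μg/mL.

Overall dilution factor = 9.974 × 4 × 8 × 3.004 × 20.06 = 1.92 × 10⁴.
26.6 g/L / 1.92 × 10⁴ = 1.38 × 10⁻³ g/L = 1.38 μg/mL.

1.38 μg/mL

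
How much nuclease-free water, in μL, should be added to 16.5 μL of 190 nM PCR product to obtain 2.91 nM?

1060 μL

V₂ = C₁V₁/C₂ = 190 × 16.5 / 2.91 = 1077 μL.
Diluent to add = V₂ − V₁ = 1077 − 16.5 = 1060 μL.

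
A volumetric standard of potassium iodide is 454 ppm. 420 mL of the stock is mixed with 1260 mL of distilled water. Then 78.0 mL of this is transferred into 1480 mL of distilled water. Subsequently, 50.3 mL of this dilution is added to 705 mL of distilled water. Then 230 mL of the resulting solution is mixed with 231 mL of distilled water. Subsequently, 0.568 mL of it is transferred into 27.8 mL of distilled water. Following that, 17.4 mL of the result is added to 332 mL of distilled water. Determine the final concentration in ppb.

0.188 ppb

Overall dilution factor = 4 × 19.97 × 15.02 × 2.004 × 49.94 × 20.08 = 2.41 × 10⁶.
454 ppm / 2.41 × 10⁶ = 1.88 × 10⁻⁴ ppm = 0.188 ppb.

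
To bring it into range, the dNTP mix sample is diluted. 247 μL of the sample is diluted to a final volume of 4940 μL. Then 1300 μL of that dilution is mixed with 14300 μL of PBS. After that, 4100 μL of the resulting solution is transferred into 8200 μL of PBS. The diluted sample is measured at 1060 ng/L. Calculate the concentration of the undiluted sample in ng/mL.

763 ng/mL

Overall dilution factor = 20 × 12 × 3 = 720.
Original = 1060 ng/L × 720 = 7.63 × 10⁵ ng/L = 763 ng/mL.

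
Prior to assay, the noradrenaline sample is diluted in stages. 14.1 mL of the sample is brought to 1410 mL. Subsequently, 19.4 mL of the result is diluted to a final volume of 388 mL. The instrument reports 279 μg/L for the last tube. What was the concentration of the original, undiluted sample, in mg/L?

Overall dilution factor = 100 × 20 = 2000.
Original = 279 μg/L × 2000 = 5.58 × 10⁵ μg/L = 558 mg/L.

558 mg/L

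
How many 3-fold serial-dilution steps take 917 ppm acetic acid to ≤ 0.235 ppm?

8

Need 3ⁿ ≥ 3902, so n ≥ log(3902)/log(3) = 7.53.
Minimum whole steps: n = 8.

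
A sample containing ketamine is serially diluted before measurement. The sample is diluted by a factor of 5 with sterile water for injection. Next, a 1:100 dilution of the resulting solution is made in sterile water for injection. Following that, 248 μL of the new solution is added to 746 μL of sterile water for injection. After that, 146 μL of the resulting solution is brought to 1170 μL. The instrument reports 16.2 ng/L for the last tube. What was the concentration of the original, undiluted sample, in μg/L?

260 μg/L

Overall dilution factor = 5 × 100 × 4.008 × 8.014 = 1.61 × 10⁴.
Original = 16.2 ng/L × 1.61 × 10⁴ = 2.60 × 10⁵ ng/L = 260 μg/L.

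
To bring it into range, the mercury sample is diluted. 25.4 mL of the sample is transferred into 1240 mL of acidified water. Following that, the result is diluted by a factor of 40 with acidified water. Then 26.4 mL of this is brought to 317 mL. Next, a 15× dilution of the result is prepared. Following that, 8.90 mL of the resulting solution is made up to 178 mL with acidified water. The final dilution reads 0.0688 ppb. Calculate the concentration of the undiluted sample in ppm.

Overall dilution factor = 49.82 × 40 × 12.01 × 15 × 20 = 7.18 × 10⁶.
Original = 0.0688 ppb × 7.18 × 10⁶ = 4.94 × 10⁵ ppb = 494 ppm.

494 ppm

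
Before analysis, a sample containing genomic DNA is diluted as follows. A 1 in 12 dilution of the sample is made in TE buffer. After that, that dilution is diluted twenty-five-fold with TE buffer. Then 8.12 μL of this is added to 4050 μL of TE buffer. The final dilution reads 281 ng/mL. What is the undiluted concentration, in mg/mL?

42.1 mg/mL

Overall dilution factor = 12 × 25 × 499.8 = 1.50 × 10⁵.
Original = 281 ng/mL × 1.50 × 10⁵ = 4.21 × 10⁷ ng/mL = 42.1 mg/mL.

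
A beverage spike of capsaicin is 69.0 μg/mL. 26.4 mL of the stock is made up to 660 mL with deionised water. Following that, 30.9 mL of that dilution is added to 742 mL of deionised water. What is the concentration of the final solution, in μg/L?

Overall dilution factor = 25 × 25.01 = 625.
69.0 μg/mL / 625 = 0.110 μg/mL = 110 μg/L.

110 μg/L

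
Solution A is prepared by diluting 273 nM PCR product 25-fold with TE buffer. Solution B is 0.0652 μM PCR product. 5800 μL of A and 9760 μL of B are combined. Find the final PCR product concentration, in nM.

45.0 nM

C_A = 273 nM / 25 = 10.9 nM.
C_B = 0.0652 μM = 65.2 nM.
C_mix = (C_A·V_A + C_B·V_B)/(V_A + V_B) = (10.9×5800 + 65.2×9760) / 15560 = 45.0 nM.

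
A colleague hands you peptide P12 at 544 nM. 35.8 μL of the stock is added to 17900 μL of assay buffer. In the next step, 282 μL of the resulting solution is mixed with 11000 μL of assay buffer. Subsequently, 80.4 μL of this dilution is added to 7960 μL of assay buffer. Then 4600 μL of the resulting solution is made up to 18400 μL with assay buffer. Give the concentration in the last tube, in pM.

Overall dilution factor = 501 × 40.01 × 100.0 × 4 = 8.02 × 10⁶.
544 nM / 8.02 × 10⁶ = 6.78 × 10⁻⁵ nM = 0.0678 pM.

0.0678 pM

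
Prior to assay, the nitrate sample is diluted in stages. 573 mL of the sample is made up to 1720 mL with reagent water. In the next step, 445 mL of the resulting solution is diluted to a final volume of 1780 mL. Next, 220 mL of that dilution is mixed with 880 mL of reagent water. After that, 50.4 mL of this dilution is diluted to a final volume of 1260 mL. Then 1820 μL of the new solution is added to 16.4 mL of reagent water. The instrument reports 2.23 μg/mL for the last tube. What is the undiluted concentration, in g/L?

Overall dilution factor = 3.002 × 4 × 5 × 25 × 10.01 = 1.50 × 10⁴.
Original = 2.23 μg/mL × 1.50 × 10⁴ = 3.35 × 10⁴ μg/mL = 33.5 g/L.

33.5 g/L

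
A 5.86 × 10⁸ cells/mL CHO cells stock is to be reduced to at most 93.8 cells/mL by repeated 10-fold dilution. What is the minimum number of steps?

Need 10ⁿ ≥ 6.25 × 10⁶, so n ≥ log(6.25 × 10⁶)/log(10) = 6.80.
Minimum whole steps: n = 7.

7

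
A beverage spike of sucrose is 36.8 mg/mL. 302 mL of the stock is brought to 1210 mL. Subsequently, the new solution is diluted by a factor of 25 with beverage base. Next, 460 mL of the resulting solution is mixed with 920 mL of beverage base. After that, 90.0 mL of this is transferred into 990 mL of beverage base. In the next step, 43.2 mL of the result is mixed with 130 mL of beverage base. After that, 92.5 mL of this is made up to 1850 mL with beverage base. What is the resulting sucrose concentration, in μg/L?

127 μg/L

Overall dilution factor = 4.007 × 25 × 3 × 12 × 4.009 × 20 = 2.89 × 10⁵.
36.8 mg/mL / 2.89 × 10⁵ = 1.27 × 10⁻⁴ mg/mL = 127 μg/L.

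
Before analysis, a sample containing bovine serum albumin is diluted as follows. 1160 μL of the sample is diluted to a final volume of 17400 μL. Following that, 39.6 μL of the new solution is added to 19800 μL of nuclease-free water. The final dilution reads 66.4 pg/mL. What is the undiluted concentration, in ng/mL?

Overall dilution factor = 15 × 501 = 7515.
Original = 66.4 pg/mL × 7515 = 4.99 × 10⁵ pg/mL = 499 ng/mL.

499 ng/mL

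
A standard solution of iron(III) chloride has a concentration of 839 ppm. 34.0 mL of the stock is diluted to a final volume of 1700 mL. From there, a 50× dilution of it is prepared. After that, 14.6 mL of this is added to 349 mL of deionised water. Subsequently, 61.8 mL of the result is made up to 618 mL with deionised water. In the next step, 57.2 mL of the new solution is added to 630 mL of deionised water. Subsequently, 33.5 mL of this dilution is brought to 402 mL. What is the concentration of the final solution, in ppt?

Overall dilution factor = 50 × 50 × 24.90 × 10 × 12.01 × 12 = 8.98 × 10⁷.
839 ppm / 8.98 × 10⁷ = 9.35 × 10⁻⁶ ppm = 9.35 ppt.

9.35 ppt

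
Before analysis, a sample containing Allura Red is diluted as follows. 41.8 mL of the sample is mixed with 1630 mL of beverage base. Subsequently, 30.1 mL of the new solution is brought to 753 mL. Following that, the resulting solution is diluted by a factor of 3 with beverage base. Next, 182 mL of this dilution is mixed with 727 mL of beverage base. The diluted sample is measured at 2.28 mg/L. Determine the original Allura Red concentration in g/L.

Overall dilution factor = 40.00 × 25.02 × 3 × 4.995 = 1.50 × 10⁴.
Original = 2.28 mg/L × 1.50 × 10⁴ = 3.42 × 10⁴ mg/L = 34.2 g/L.

34.2 g/L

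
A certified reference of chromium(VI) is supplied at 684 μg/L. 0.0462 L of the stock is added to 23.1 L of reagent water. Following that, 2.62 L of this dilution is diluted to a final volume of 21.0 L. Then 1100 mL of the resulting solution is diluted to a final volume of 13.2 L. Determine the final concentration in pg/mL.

Overall dilution factor = 501 × 8.015 × 12 = 4.82 × 10⁴.
684 μg/L / 4.82 × 10⁴ = 0.0142 μg/L = 14.2 pg/mL.

14.2 pg/mL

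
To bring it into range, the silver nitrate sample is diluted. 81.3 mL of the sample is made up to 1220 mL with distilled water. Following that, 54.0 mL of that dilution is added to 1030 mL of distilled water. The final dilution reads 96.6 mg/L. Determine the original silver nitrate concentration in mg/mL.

29.1 mg/mL

Overall dilution factor = 15.01 × 20.07 = 301.
Original = 96.6 mg/L × 301 = 2.91 × 10⁴ mg/L = 29.1 mg/mL.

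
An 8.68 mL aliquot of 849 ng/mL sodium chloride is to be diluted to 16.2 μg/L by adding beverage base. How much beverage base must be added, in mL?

16.2 μg/L = 16.2 ng/mL.
V₂ = C₁V₁/C₂ = 849 × 8.68 / 16.2 = 455 mL.
Diluent to add = V₂ − V₁ = 455 − 8.68 = 446 mL.

446 mL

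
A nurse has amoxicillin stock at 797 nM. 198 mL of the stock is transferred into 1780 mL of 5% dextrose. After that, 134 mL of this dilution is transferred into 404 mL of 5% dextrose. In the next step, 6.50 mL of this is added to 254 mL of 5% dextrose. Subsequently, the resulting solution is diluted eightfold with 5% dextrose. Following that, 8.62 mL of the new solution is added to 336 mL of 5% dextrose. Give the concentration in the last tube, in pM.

Overall dilution factor = 9.990 × 4.015 × 40.08 × 8 × 39.98 = 5.14 × 10⁵.
797 nM / 5.14 × 10⁵ = 1.55 × 10⁻³ nM = 1.55 pM.

1.55 pM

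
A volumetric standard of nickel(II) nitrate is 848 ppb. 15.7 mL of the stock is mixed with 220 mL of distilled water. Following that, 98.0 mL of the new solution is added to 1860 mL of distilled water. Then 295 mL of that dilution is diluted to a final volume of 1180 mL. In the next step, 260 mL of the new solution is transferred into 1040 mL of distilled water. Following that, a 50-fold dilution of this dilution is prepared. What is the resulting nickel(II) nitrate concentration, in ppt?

2.83 ppt

Overall dilution factor = 15.01 × 19.98 × 4 × 5 × 50 = 3.00 × 10⁵.
848 ppb / 3.00 × 10⁵ = 2.83 × 10⁻³ ppb = 2.83 ppt.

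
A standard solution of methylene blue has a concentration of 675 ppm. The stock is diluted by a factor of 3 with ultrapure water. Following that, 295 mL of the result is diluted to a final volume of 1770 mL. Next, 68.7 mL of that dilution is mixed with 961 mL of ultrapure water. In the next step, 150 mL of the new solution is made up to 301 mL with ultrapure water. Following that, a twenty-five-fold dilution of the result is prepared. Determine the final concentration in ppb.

Overall dilution factor = 3 × 6 × 14.99 × 2.007 × 25 = 1.35 × 10⁴.
675 ppm / 1.35 × 10⁴ = 0.0499 ppm = 49.9 ppb.

49.9 ppb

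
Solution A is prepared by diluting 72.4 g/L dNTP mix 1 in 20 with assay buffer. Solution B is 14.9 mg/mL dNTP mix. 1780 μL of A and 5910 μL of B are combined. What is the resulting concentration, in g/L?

C_A = 72.4 g/L / 20 = 3.62 g/L.
C_B = 14.9 mg/mL = 14.9 g/L.
C_mix = (C_A·V_A + C_B·V_B)/(V_A + V_B) = (3.62×1780 + 14.9×5910) / 7690 = 12.3 g/L.

12.3 g/L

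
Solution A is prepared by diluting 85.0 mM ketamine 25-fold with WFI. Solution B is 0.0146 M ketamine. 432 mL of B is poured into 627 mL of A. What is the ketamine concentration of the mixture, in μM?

C_A = 85.0 mM / 25 = 3.40 mM.
C_B = 0.0146 M = 14.6 mM.
C_mix = (C_A·V_A + C_B·V_B)/(V_A + V_B) = (3.40×627 + 14.6×432) / 1059 = 7.97 mM = 7970 μM.

7970 μM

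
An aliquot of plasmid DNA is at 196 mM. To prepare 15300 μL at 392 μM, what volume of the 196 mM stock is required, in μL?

30.6 μL

392 μM = 0.392 mM.
V₁ = C₂V₂/C₁ = 0.392 × 15300 / 196 = 30.6 μL.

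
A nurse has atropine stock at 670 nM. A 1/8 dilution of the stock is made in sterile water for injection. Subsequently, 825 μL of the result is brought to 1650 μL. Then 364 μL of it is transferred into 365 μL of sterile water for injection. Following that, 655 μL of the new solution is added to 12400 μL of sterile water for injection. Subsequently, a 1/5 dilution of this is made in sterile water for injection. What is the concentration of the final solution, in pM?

210 pM

Overall dilution factor = 8 × 2 × 2.003 × 19.93 × 5 = 3193.
670 nM / 3193 = 0.210 nM = 210 pM.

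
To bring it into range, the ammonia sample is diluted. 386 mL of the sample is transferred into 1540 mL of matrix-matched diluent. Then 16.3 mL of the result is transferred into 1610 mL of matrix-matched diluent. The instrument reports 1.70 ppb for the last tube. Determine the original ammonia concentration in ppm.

Overall dilution factor = 4.990 × 99.77 = 498.
Original = 1.70 ppb × 498 = 846 ppb = 0.846 ppm.

0.846 ppm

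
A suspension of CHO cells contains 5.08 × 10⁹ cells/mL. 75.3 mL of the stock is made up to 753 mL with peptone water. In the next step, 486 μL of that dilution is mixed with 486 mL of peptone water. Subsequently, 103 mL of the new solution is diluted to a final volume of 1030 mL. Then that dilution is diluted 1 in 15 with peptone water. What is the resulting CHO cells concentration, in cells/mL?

Overall dilution factor = 10 × 1001 × 10 × 15 = 1.50 × 10⁶.
5.08 × 10⁹ cells/mL / 1.50 × 10⁶ = 3380 cells/mL.

3380 cells/mL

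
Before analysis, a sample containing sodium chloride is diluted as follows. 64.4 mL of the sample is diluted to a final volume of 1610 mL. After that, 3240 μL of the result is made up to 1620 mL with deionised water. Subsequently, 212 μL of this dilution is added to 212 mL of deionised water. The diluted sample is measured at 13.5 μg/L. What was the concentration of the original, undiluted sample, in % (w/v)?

16.9 % (w/v)

Overall dilution factor = 25 × 500 × 1001 = 1.25 × 10⁷.
Original = 13.5 μg/L × 1.25 × 10⁷ = 1.69 × 10⁸ μg/L = 16.9 % (w/v).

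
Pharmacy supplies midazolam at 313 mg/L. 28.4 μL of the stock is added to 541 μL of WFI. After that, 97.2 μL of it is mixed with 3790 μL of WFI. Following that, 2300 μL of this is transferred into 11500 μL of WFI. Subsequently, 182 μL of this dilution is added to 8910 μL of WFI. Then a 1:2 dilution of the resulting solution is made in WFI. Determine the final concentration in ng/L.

Overall dilution factor = 20.05 × 39.99 × 6 × 49.96 × 2 = 4.81 × 10⁵.
313 mg/L / 4.81 × 10⁵ = 6.51 × 10⁻⁴ mg/L = 651 ng/L.

651 ng/L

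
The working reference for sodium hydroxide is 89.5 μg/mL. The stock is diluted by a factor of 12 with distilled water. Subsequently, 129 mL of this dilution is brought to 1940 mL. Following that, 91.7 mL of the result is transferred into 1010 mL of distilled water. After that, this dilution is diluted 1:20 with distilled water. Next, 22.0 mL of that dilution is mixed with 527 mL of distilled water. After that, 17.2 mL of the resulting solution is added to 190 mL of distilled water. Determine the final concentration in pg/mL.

Overall dilution factor = 12 × 15.04 × 12.01 × 20 × 24.95 × 12.05 = 1.30 × 10⁷.
89.5 μg/mL / 1.30 × 10⁷ = 6.87 × 10⁻⁶ μg/mL = 6.87 pg/mL.

6.87 pg/mL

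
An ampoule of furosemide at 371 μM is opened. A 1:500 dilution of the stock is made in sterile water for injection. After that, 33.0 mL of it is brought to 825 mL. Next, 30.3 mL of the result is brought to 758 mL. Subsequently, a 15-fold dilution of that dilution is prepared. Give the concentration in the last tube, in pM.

Overall dilution factor = 500 × 25 × 25.02 × 15 = 4.69 × 10⁶.
371 μM / 4.69 × 10⁶ = 7.91 × 10⁻⁵ μM = 79.1 pM.

79.1 pM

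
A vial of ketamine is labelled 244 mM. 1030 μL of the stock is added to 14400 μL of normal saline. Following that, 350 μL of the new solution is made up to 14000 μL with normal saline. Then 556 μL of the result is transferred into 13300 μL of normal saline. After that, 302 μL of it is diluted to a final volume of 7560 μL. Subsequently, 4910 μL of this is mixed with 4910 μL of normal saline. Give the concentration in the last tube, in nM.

326 nM

Overall dilution factor = 14.98 × 40 × 24.92 × 25.03 × 2 = 7.48 × 10⁵.
244 mM / 7.48 × 10⁵ = 3.26 × 10⁻⁴ mM = 326 nM.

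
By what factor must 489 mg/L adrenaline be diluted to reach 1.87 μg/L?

2.61 × 10⁵

Factor = C₀/C_target = 489 mg/L / 1.87 μg/L = 2.61 × 10⁵.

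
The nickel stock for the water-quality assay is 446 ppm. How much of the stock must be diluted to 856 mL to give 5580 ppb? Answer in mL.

5580 ppb = 5.58 ppm.
V₁ = C₂V₂/C₁ = 5.58 × 856 / 446 = 10.7 mL.

10.7 mL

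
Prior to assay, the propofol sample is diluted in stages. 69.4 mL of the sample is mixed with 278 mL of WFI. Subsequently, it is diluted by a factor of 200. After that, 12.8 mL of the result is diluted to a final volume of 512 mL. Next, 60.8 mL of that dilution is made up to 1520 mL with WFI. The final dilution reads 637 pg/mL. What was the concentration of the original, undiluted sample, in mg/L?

638 mg/L

Overall dilution factor = 5.006 × 200 × 40 × 25 = 1.00 × 10⁶.
Original = 637 pg/mL × 1.00 × 10⁶ = 6.38 × 10⁸ pg/mL = 638 mg/L.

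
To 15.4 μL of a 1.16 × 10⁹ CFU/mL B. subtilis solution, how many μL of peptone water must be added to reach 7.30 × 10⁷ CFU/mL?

229 μL

V₂ = C₁V₁/C₂ = 1.16 × 10⁹ × 15.4 / 7.30 × 10⁷ = 245 μL.
Diluent to add = V₂ − V₁ = 245 − 15.4 = 229 μL.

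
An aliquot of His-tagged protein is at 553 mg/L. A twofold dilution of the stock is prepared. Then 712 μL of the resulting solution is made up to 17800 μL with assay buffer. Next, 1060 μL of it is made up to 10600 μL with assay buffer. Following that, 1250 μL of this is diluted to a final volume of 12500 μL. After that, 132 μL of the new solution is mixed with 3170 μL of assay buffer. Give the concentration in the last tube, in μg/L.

Overall dilution factor = 2 × 25 × 10 × 10 × 25.02 = 1.25 × 10⁵.
553 mg/L / 1.25 × 10⁵ = 4.42 × 10⁻³ mg/L = 4.42 μg/L.

4.42 μg/L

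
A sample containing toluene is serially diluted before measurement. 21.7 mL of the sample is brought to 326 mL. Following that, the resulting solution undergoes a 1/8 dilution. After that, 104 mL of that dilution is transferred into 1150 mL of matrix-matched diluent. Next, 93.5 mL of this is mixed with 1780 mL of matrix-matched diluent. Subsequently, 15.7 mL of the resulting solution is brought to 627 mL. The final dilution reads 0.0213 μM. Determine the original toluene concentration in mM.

Overall dilution factor = 15.02 × 8 × 12.06 × 20.04 × 39.94 = 1.16 × 10⁶.
Original = 0.0213 μM × 1.16 × 10⁶ = 2.47 × 10⁴ μM = 24.7 mM.

24.7 mM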